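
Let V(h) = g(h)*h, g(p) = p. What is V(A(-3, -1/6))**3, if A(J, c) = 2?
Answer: 64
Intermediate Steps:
V(h) = h**2 (V(h) = h*h = h**2)
V(A(-3, -1/6))**3 = (2**2)**3 = 4**3 = 64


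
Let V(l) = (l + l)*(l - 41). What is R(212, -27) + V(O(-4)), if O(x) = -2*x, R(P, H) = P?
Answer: -316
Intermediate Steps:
V(l) = 2*l*(-41 + l) (V(l) = (2*l)*(-41 + l) = 2*l*(-41 + l))
R(212, -27) + V(O(-4)) = 212 + 2*(-2*(-4))*(-41 - 2*(-4)) = 212 + 2*8*(-41 + 8) = 212 + 2*8*(-33) = 212 - 528 = -316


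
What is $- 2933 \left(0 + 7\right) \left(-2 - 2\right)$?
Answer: $82124$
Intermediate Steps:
$- 2933 \left(0 + 7\right) \left(-2 - 2\right) = - 2933 \cdot 7 \left(-4\right) = \left(-2933\right) \left(-28\right) = 82124$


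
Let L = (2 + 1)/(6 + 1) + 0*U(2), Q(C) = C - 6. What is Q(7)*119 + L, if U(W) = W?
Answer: 836/7 ≈ 119.43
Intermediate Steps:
Q(C) = -6 + C
L = 3/7 (L = (2 + 1)/(6 + 1) + 0*2 = 3/7 + 0 = 3/7 ≈ 0.42857)
Q(7)*119 + L = (-6 + 7)*119 + 3/7 = 1*119 + 3/7 = 119 + 3/7 = 836/7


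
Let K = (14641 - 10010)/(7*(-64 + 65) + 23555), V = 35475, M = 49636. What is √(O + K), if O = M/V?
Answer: √4550064226246/1688610 ≈ 1.2632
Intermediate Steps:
K = 421/2142 (K = 4631/(7*1 + 23555) = 4631/(7 + 23555) = 4631/23562 = 4631*(1/23562) = 421/2142 ≈ 0.19655)
O = 49636/35475 ≈ 1.3992
√(O + K) = √(49636/35475 + 421/2142) = √(40418429/25329150) = √4550064226246/1688610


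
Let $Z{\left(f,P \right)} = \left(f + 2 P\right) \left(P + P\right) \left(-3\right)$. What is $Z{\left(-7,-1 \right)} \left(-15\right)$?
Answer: $810$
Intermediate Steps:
$Z{\left(f,P \right)} = - 6 P \left(f + 2 P\right)$ ($Z{\left(f,P \right)} = \left(f + 2 P\right) 2 P \left(-3\right) = 2 P \left(f + 2 P\right) \left(-3\right) = - 6 P \left(f + 2 P\right)$)
$Z{\left(-7,-1 \right)} \left(-15\right) = \left(-6\right) \left(-1\right) \left(-7 + 2 \left(-1\right)\right) \left(-15\right) = \left(-6\right) \left(-1\right) \left(-7 - 2\right) \left(-15\right) = \left(-6\right) \left(-1\right) \left(-9\right) \left(-15\right) = \left(-54\right) \left(-15\right) = 810$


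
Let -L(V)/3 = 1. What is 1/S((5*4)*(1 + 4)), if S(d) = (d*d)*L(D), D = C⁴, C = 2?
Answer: -1/30000 ≈ -3.3333e-5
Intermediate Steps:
D = 16 (D = 2⁴ = 16)
L(V) = -3 (L(V) = -3*1 = -3)
S(d) = -3*d² (S(d) = (d*d)*(-3) = d²*(-3) = -3*d²)
1/S((5*4)*(1 + 4)) = 1/(-3*400*(1 + 4)²) = 1/(-3*(20*5)²) = 1/(-3*100²) = 1/(-3*10000) = 1/(-30000) = -1/30000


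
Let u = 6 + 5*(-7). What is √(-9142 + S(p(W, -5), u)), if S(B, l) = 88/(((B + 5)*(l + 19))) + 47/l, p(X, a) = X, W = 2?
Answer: 3*I*√1046809085/1015 ≈ 95.629*I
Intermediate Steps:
u = -29 (u = 6 - 35 = -29)
S(B, l) = 47/l + 88/((5 + B)*(19 + l)) (S(B, l) = 88/(((5 + B)*(19 + l))) + 47/l = 88*(1/((5 + B)*(19 + l))) + 47/l = 88/((5 + B)*(19 + l)) + 47/l = 47/l + 88/((5 + B)*(19 + l)))
√(-9142 + S(p(W, -5), u)) = √(-9142 + (4465 + 323*(-29) + 893*2 + 47*2*(-29))/((-29)*(95 + 5*(-29) + 19*2 + 2*(-29)))) = √(-9142 - (4465 - 9367 + 1786 - 2726)/(29*(95 - 145 + 38 - 58))) = √(-9142 - 1/29*(-5842)/(-70)) = √(-9142 - 1/29*(-1/70)*(-5842)) = √(-9142 - 2921/1015) = √(-9282051/1015) = 3*I*√1046809085/1015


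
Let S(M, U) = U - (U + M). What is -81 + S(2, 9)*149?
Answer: -379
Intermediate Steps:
S(M, U) = -M (S(M, U) = U - (M + U) = U + (-M - U) = -M)
-81 + S(2, 9)*149 = -81 - 1*2*149 = -81 - 2*149 = -81 - 298 = -379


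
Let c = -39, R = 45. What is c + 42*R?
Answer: 1851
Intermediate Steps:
c + 42*R = -39 + 42*45 = -39 + 1890 = 1851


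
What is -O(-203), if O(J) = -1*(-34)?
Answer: -34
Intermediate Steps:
O(J) = 34
-O(-203) = -1*34 = -34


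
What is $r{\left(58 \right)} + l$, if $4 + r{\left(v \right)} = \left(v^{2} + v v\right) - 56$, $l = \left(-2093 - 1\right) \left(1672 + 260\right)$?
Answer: $-4038940$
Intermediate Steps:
$l = -4045608$ ($l = \left(-2094\right) 1932 = -4045608$)
$r{\left(v \right)} = -60 + 2 v^{2}$ ($r{\left(v \right)} = -4 - \left(56 - v^{2} - v v\right) = -4 + \left(\left(v^{2} + v^{2}\right) - 56\right) = -4 + \left(2 v^{2} - 56\right) = -4 + \left(-56 + 2 v^{2}\right) = -60 + 2 v^{2}$)
$r{\left(58 \right)} + l = \left(-60 + 2 \cdot 58^{2}\right) - 4045608 = \left(-60 + 2 \cdot 3364\right) - 4045608 = \left(-60 + 6728\right) - 4045608 = 6668 - 4045608 = -4038940$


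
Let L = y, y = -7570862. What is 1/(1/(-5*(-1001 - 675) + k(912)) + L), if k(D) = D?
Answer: -9292/70348449703 ≈ -1.3209e-7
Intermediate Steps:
L = -7570862
1/(1/(-5*(-1001 - 675) + k(912)) + L) = 1/(1/(-5*(-1001 - 675) + 912) - 7570862) = 1/(1/(-5*(-1676) + 912) - 7570862) = 1/(1/(8380 + 912) - 7570862) = 1/(1/9292 - 7570862) = 1/(-70348449703/9292) = -9292/70348449703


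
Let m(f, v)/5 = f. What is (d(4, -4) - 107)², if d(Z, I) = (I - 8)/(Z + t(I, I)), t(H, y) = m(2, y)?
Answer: 570025/49 ≈ 11633.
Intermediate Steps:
m(f, v) = 5*f
t(H, y) = 10 (t(H, y) = 5*2 = 10)
d(Z, I) = (-8 + I)/(10 + Z) (d(Z, I) = (I - 8)/(Z + 10) = (-8 + I)/(10 + Z))
(d(4, -4) - 107)² = ((-8 - 4)/(10 + 4) - 107)² = (-12/14 - 107)² = ((1/14)*(-12) - 107)² = (-6/7 - 107)² = (-755/7)² = 570025/49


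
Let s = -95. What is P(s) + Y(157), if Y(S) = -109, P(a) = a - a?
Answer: -109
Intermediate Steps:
P(a) = 0
P(s) + Y(157) = 0 - 109 = -109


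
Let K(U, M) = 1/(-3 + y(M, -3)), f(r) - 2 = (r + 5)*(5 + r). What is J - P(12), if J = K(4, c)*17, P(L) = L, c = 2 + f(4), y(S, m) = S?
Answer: -967/82 ≈ -11.793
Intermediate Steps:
f(r) = 2 + (5 + r)² (f(r) = 2 + (r + 5)*(5 + r) = 2 + (5 + r)*(5 + r) = 2 + (5 + r)²)
c = 85 (c = 2 + (2 + (5 + 4)²) = 2 + (2 + 9²) = 2 + (2 + 81) = 2 + 83 = 85)
K(U, M) = 1/(-3 + M)
J = 17/82 (J = 17/(-3 + 85) = 17/82 ≈ 0.20732)
J - P(12) = 17/82 - 1*12 = 17/82 - 12 = -967/82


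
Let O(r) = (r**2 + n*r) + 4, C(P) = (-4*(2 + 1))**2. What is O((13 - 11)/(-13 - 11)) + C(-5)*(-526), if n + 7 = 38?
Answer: -10906931/144 ≈ -75743.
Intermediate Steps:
n = 31 (n = -7 + 38 = 31)
C(P) = 144 (C(P) = (-4*3)**2 = (-12)**2 = 144)
O(r) = 4 + r**2 + 31*r (O(r) = (r**2 + 31*r) + 4 = 4 + r**2 + 31*r)
O((13 - 11)/(-13 - 11)) + C(-5)*(-526) = (4 + ((13 - 11)/(-13 - 11))**2 + 31*((13 - 11)/(-13 - 11))) + 144*(-526) = (4 + (2/(-24))**2 + 31*(2/(-24))) - 75744 = (4 + (2*(-1/24))**2 + 31*(2*(-1/24))) - 75744 = (4 + (-1/12)**2 + 31*(-1/12)) - 75744 = (4 + 1/144 - 31/12) - 75744 = 205/144 - 75744 = -10906931/144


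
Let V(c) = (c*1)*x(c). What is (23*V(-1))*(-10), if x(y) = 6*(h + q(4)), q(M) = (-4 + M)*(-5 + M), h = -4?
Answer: -5520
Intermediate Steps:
q(M) = (-5 + M)*(-4 + M)
x(y) = -24 (x(y) = 6*(-4 + (20 + 4² - 9*4)) = 6*(-4 + (20 + 16 - 36)) = 6*(-4 + 0) = 6*(-4) = -24)
V(c) = -24*c (V(c) = (c*1)*(-24) = c*(-24) = -24*c)
(23*V(-1))*(-10) = (23*(-24*(-1)))*(-10) = (23*24)*(-10) = 552*(-10) = -5520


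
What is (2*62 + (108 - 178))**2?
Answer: 2916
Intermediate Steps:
(2*62 + (108 - 178))**2 = (124 - 70)**2 = 54**2 = 2916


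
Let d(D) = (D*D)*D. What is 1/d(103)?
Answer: 1/1092727 ≈ 9.1514e-7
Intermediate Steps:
d(D) = D**3 (d(D) = D**2*D = D**3)
1/d(103) = 1/(103**3) = 1/1092727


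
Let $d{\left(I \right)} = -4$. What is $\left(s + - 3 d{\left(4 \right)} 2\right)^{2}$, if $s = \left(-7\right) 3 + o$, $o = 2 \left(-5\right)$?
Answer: $49$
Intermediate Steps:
$o = -10$
$s = -31$ ($s = \left(-7\right) 3 - 10 = -21 - 10 = -31$)
$\left(s + - 3 d{\left(4 \right)} 2\right)^{2} = \left(-31 + \left(-3\right) \left(-4\right) 2\right)^{2} = \left(-31 + 12 \cdot 2\right)^{2} = \left(-31 + 24\right)^{2} = \left(-7\right)^{2} = 49$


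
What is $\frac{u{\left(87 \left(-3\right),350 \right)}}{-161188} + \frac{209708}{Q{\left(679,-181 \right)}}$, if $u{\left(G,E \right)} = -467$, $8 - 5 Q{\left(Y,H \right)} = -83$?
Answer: $\frac{169012108017}{14668108} \approx 11522.0$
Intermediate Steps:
$Q{\left(Y,H \right)} = \frac{91}{5}$ ($Q{\left(Y,H \right)} = \frac{8}{5} - - \frac{83}{5} = \frac{8}{5} + \frac{83}{5} = \frac{91}{5}$)
$\frac{u{\left(87 \left(-3\right),350 \right)}}{-161188} + \frac{209708}{Q{\left(679,-181 \right)}} = - \frac{467}{-161188} + \frac{209708}{\frac{91}{5}} = \left(-467\right) \left(- \frac{1}{161188}\right) + 209708 \cdot \frac{5}{91} = \frac{467}{161188} + \frac{1048540}{91} = \frac{169012108017}{14668108}$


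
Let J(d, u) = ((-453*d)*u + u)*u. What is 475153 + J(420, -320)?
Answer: -19482046447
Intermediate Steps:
J(d, u) = u*(u - 453*d*u) (J(d, u) = (-453*d*u + u)*u = (u - 453*d*u)*u = u*(u - 453*d*u))
475153 + J(420, -320) = 475153 + (-320)²*(1 - 453*420) = 475153 + 102400*(1 - 190260) = 475153 + 102400*(-190259) = 475153 - 19482521600 = -19482046447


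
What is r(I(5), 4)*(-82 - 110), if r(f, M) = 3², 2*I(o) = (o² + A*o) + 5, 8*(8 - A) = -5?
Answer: -1728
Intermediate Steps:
A = 69/8 (A = 8 - ⅛*(-5) = 8 + 5/8 = 69/8 ≈ 8.6250)
I(o) = 5/2 + o²/2 + 69*o/16 (I(o) = ((o² + 69*o/8) + 5)/2 = (5 + o² + 69*o/8)/2 = 5/2 + o²/2 + 69*o/16)
r(f, M) = 9
r(I(5), 4)*(-82 - 110) = 9*(-82 - 110) = 9*(-192) = -1728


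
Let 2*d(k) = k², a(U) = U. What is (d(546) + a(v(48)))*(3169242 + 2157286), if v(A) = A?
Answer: 794217283968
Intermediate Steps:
d(k) = k²/2
(d(546) + a(v(48)))*(3169242 + 2157286) = ((½)*546² + 48)*(3169242 + 2157286) = ((½)*298116 + 48)*5326528 = (149058 + 48)*5326528 = 149106*5326528 = 794217283968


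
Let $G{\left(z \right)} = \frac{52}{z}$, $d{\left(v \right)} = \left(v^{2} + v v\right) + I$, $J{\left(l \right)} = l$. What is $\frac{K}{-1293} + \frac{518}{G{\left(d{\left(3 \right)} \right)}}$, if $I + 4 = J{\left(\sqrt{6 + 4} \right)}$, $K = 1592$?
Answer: $\frac{2323513}{16809} + \frac{259 \sqrt{10}}{26} \approx 169.73$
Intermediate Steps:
$I = -4 + \sqrt{10}$ ($I = -4 + \sqrt{6 + 4} = -4 + \sqrt{10} \approx -0.83772$)
$d{\left(v \right)} = -4 + \sqrt{10} + 2 v^{2}$ ($d{\left(v \right)} = \left(v^{2} + v v\right) - \left(4 - \sqrt{10}\right) = \left(v^{2} + v^{2}\right) - \left(4 - \sqrt{10}\right) = 2 v^{2} - \left(4 - \sqrt{10}\right) = -4 + \sqrt{10} + 2 v^{2}$)
$\frac{K}{-1293} + \frac{518}{G{\left(d{\left(3 \right)} \right)}} = \frac{1592}{-1293} + \frac{518}{52 \frac{1}{-4 + \sqrt{10} + 2 \cdot 3^{2}}} = 1592 \left(- \frac{1}{1293}\right) + \frac{518}{52 \frac{1}{-4 + \sqrt{10} + 2 \cdot 9}} = - \frac{1592}{1293} + \frac{518}{52 \frac{1}{-4 + \sqrt{10} + 18}} = - \frac{1592}{1293} + \frac{518}{52 \frac{1}{14 + \sqrt{10}}} = - \frac{1592}{1293} + 518 \left(\frac{7}{26} + \frac{\sqrt{10}}{52}\right) = - \frac{1592}{1293} + \left(\frac{1813}{13} + \frac{259 \sqrt{10}}{26}\right) = \frac{2323513}{16809} + \frac{259 \sqrt{10}}{26}$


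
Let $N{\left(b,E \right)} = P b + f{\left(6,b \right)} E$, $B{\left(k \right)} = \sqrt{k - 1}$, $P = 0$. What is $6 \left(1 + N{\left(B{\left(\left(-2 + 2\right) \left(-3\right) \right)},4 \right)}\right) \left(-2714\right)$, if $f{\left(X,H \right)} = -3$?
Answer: $179124$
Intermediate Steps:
$B{\left(k \right)} = \sqrt{-1 + k}$
$N{\left(b,E \right)} = - 3 E$ ($N{\left(b,E \right)} = 0 b - 3 E = 0 - 3 E = - 3 E$)
$6 \left(1 + N{\left(B{\left(\left(-2 + 2\right) \left(-3\right) \right)},4 \right)}\right) \left(-2714\right) = 6 \left(1 - 12\right) \left(-2714\right) = 6 \left(-11\right) \left(-2714\right) = \left(-66\right) \left(-2714\right) = 179124$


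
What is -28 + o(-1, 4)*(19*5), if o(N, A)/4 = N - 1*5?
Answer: -2308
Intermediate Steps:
o(N, A) = -20 + 4*N (o(N, A) = 4*(N - 1*5) = 4*(N - 5) = 4*(-5 + N) = -20 + 4*N)
-28 + o(-1, 4)*(19*5) = -28 + (-20 + 4*(-1))*(19*5) = -28 + (-20 - 4)*95 = -28 - 24*95 = -28 - 2280 = -2308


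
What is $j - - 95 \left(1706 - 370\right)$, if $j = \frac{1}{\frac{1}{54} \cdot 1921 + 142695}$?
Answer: $\frac{978229680974}{7707451} \approx 1.2692 \cdot 10^{5}$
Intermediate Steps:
$j = \frac{54}{7707451}$ ($j = \frac{1}{\frac{1}{54} \cdot 1921 + 142695} = \frac{1}{\frac{1921}{54} + 142695} = \frac{1}{\frac{7707451}{54}} = \frac{54}{7707451} \approx 7.0062 \cdot 10^{-6}$)
$j - - 95 \left(1706 - 370\right) = \frac{54}{7707451} - - 95 \left(1706 - 370\right) = \frac{54}{7707451} - \left(-95\right) 1336 = \frac{54}{7707451} - -126920 = \frac{54}{7707451} + 126920 = \frac{978229680974}{7707451}$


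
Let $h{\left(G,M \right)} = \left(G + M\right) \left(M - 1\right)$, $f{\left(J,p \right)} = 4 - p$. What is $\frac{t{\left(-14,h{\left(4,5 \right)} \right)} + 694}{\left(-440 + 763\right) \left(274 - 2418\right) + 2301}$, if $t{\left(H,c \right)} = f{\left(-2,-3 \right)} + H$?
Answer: $- \frac{687}{690211} \approx -0.00099535$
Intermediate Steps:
$h{\left(G,M \right)} = \left(-1 + M\right) \left(G + M\right)$ ($h{\left(G,M \right)} = \left(G + M\right) \left(-1 + M\right) = \left(-1 + M\right) \left(G + M\right)$)
$t{\left(H,c \right)} = 7 + H$ ($t{\left(H,c \right)} = \left(4 - -3\right) + H = \left(4 + 3\right) + H = 7 + H$)
$\frac{t{\left(-14,h{\left(4,5 \right)} \right)} + 694}{\left(-440 + 763\right) \left(274 - 2418\right) + 2301} = \frac{\left(7 - 14\right) + 694}{\left(-440 + 763\right) \left(274 - 2418\right) + 2301} = \frac{-7 + 694}{323 \left(-2144\right) + 2301} = \frac{687}{-692512 + 2301} = \frac{687}{-690211} = 687 \left(- \frac{1}{690211}\right) = - \frac{687}{690211}$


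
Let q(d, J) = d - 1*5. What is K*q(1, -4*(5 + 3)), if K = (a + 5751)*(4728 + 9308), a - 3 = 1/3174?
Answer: -512684466184/1587 ≈ -3.2305e+8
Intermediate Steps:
a = 9523/3174 (a = 3 + 1/3174 = 9523/3174 ≈ 3.0003)
q(d, J) = -5 + d (q(d, J) = d - 5 = -5 + d)
K = 128171116546/1587 (K = (9523/3174 + 5751)*(4728 + 9308) = (18263197/3174)*14036 = 128171116546/1587 ≈ 8.0763e+7)
K*q(1, -4*(5 + 3)) = 128171116546*(-5 + 1)/1587 = (128171116546/1587)*(-4) = -512684466184/1587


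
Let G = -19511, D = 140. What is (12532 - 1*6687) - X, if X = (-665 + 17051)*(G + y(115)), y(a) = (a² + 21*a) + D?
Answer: 61142011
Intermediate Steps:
y(a) = 140 + a² + 21*a (y(a) = (a² + 21*a) + 140 = 140 + a² + 21*a)
X = -61136166 (X = (-665 + 17051)*(-19511 + (140 + 115² + 21*115)) = 16386*(-19511 + (140 + 13225 + 2415)) = 16386*(-19511 + 15780) = 16386*(-3731) = -61136166)
(12532 - 1*6687) - X = (12532 - 1*6687) - 1*(-61136166) = (12532 - 6687) + 61136166 = 5845 + 61136166 = 61142011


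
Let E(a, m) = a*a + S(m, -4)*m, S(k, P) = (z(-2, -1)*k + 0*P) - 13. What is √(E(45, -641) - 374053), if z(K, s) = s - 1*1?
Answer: 7*I*√24193 ≈ 1088.8*I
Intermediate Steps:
z(K, s) = -1 + s (z(K, s) = s - 1 = -1 + s)
S(k, P) = -13 - 2*k (S(k, P) = ((-1 - 1)*k + 0*P) - 13 = (-2*k + 0) - 13 = -2*k - 13 = -13 - 2*k)
E(a, m) = a² + m*(-13 - 2*m) (E(a, m) = a*a + (-13 - 2*m)*m = a² + m*(-13 - 2*m))
√(E(45, -641) - 374053) = √((45² - 1*(-641)*(13 + 2*(-641))) - 374053) = √((2025 - 1*(-641)*(13 - 1282)) - 374053) = √((2025 - 1*(-641)*(-1269)) - 374053) = √((2025 - 813429) - 374053) = √(-811404 - 374053) = √(-1185457) = 7*I*√24193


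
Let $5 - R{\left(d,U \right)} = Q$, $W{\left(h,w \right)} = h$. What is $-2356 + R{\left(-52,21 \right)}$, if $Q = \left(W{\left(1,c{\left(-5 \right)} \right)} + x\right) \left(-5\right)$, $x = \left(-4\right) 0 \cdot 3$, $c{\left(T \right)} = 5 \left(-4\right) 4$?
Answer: $-2346$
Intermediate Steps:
$c{\left(T \right)} = -80$ ($c{\left(T \right)} = \left(-20\right) 4 = -80$)
$x = 0$ ($x = 0 \cdot 3 = 0$)
$Q = -5$ ($Q = \left(1 + 0\right) \left(-5\right) = 1 \left(-5\right) = -5$)
$R{\left(d,U \right)} = 10$ ($R{\left(d,U \right)} = 5 - -5 = 5 + 5 = 10$)
$-2356 + R{\left(-52,21 \right)} = -2356 + 10 = -2346$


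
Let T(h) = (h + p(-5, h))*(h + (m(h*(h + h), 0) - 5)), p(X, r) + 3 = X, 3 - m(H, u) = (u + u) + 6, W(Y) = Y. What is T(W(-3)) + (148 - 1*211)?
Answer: 58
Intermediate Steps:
m(H, u) = -3 - 2*u (m(H, u) = 3 - ((u + u) + 6) = 3 - (2*u + 6) = 3 - (6 + 2*u) = 3 + (-6 - 2*u) = -3 - 2*u)
p(X, r) = -3 + X
T(h) = (-8 + h)² (T(h) = (h + (-3 - 5))*(h + ((-3 - 2*0) - 5)) = (h - 8)*(h + ((-3 + 0) - 5)) = (-8 + h)*(h + (-3 - 5)) = (-8 + h)*(h - 8) = (-8 + h)*(-8 + h) = (-8 + h)²)
T(W(-3)) + (148 - 1*211) = (64 + (-3)² - 16*(-3)) + (148 - 1*211) = (64 + 9 + 48) + (148 - 211) = 121 - 63 = 58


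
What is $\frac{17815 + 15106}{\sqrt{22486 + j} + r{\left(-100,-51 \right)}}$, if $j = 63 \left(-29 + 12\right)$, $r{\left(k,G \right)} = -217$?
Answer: $- \frac{7143857}{25674} - \frac{32921 \sqrt{21415}}{25674} \approx -465.9$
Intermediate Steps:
$j = -1071$ ($j = 63 \left(-17\right) = -1071$)
$\frac{17815 + 15106}{\sqrt{22486 + j} + r{\left(-100,-51 \right)}} = \frac{17815 + 15106}{\sqrt{22486 - 1071} - 217} = \frac{32921}{\sqrt{21415} - 217} = \frac{32921}{-217 + \sqrt{21415}}$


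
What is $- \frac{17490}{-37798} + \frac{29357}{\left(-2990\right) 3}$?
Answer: $- \frac{476375293}{169524030} \approx -2.8101$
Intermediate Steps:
$- \frac{17490}{-37798} + \frac{29357}{\left(-2990\right) 3} = \left(-17490\right) \left(- \frac{1}{37798}\right) + \frac{29357}{-8970} = \frac{8745}{18899} + 29357 \left(- \frac{1}{8970}\right) = \frac{8745}{18899} - \frac{29357}{8970} = - \frac{476375293}{169524030}$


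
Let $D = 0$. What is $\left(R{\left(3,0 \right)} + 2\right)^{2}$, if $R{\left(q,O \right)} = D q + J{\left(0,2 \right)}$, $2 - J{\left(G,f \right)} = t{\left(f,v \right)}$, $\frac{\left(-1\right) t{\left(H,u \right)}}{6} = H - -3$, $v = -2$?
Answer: $1156$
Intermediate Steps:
$t{\left(H,u \right)} = -18 - 6 H$ ($t{\left(H,u \right)} = - 6 \left(H - -3\right) = - 6 \left(H + 3\right) = - 6 \left(3 + H\right) = -18 - 6 H$)
$J{\left(G,f \right)} = 20 + 6 f$ ($J{\left(G,f \right)} = 2 - \left(-18 - 6 f\right) = 2 + \left(18 + 6 f\right) = 20 + 6 f$)
$R{\left(q,O \right)} = 32$ ($R{\left(q,O \right)} = 0 q + \left(20 + 6 \cdot 2\right) = 0 + \left(20 + 12\right) = 0 + 32 = 32$)
$\left(R{\left(3,0 \right)} + 2\right)^{2} = \left(32 + 2\right)^{2} = 34^{2} = 1156$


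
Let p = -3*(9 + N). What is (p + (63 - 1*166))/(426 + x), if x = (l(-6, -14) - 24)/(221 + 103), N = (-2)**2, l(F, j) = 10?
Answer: -23004/69005 ≈ -0.33337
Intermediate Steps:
N = 4
x = -7/162 (x = (10 - 24)/(221 + 103) = -14/324 = -14*1/324 = -7/162 ≈ -0.043210)
p = -39 (p = -3*(9 + 4) = -3*13 = -39)
(p + (63 - 1*166))/(426 + x) = (-39 + (63 - 1*166))/(426 - 7/162) = (-39 + (63 - 166))/(69005/162) = (-39 - 103)*(162/69005) = -142*162/69005 = -23004/69005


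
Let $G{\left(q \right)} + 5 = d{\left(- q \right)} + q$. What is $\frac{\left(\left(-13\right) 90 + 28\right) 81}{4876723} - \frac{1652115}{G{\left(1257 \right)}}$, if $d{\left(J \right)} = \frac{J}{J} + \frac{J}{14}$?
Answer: $- \frac{22559641492620}{15883486811} \approx -1420.3$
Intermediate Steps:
$d{\left(J \right)} = 1 + \frac{J}{14}$ ($d{\left(J \right)} = 1 + J \frac{1}{14} = 1 + \frac{J}{14}$)
$G{\left(q \right)} = -4 + \frac{13 q}{14}$ ($G{\left(q \right)} = -5 + \left(\left(1 + \frac{\left(-1\right) q}{14}\right) + q\right) = -5 + \left(\left(1 - \frac{q}{14}\right) + q\right) = -5 + \left(1 + \frac{13 q}{14}\right) = -4 + \frac{13 q}{14}$)
$\frac{\left(\left(-13\right) 90 + 28\right) 81}{4876723} - \frac{1652115}{G{\left(1257 \right)}} = \frac{\left(\left(-13\right) 90 + 28\right) 81}{4876723} - \frac{1652115}{-4 + \frac{13}{14} \cdot 1257} = \left(-1170 + 28\right) 81 \cdot \frac{1}{4876723} - \frac{1652115}{-4 + \frac{16341}{14}} = \left(-1142\right) 81 \cdot \frac{1}{4876723} - \frac{1652115}{\frac{16285}{14}} = \left(-92502\right) \frac{1}{4876723} - \frac{4625922}{3257} = - \frac{92502}{4876723} - \frac{4625922}{3257} = - \frac{22559641492620}{15883486811}$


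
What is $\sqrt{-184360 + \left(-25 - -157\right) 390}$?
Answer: $4 i \sqrt{8305} \approx 364.53 i$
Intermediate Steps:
$\sqrt{-184360 + \left(-25 - -157\right) 390} = \sqrt{-184360 + \left(-25 + 157\right) 390} = \sqrt{-184360 + 132 \cdot 390} = \sqrt{-184360 + 51480} = \sqrt{-132880} = 4 i \sqrt{8305}$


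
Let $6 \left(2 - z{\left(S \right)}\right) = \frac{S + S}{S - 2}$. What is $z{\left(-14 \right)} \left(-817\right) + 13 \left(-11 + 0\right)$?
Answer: $- \frac{36929}{24} \approx -1538.7$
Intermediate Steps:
$z{\left(S \right)} = 2 - \frac{S}{3 \left(-2 + S\right)}$ ($z{\left(S \right)} = 2 - \frac{\left(S + S\right) \frac{1}{S - 2}}{6} = 2 - \frac{2 S \frac{1}{-2 + S}}{6} = 2 - \frac{S}{3 \left(-2 + S\right)}$)
$z{\left(-14 \right)} \left(-817\right) + 13 \left(-11 + 0\right) = \frac{-12 + 5 \left(-14\right)}{3 \left(-2 - 14\right)} \left(-817\right) + 13 \left(-11 + 0\right) = \frac{-12 - 70}{3 \left(-16\right)} \left(-817\right) + 13 \left(-11\right) = \frac{1}{3} \left(- \frac{1}{16}\right) \left(-82\right) \left(-817\right) - 143 = \frac{41}{24} \left(-817\right) - 143 = - \frac{33497}{24} - 143 = - \frac{36929}{24}$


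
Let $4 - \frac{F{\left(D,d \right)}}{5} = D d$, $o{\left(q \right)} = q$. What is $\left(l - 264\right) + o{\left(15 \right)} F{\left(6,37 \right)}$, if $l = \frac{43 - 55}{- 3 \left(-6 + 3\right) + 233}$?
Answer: $- \frac{2010300}{121} \approx -16614.0$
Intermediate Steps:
$l = - \frac{6}{121}$ ($l = - \frac{12}{\left(-3\right) \left(-3\right) + 233} = - \frac{12}{9 + 233} = - \frac{12}{242} = \left(-12\right) \frac{1}{242} = - \frac{6}{121} \approx -0.049587$)
$F{\left(D,d \right)} = 20 - 5 D d$
$\left(l - 264\right) + o{\left(15 \right)} F{\left(6,37 \right)} = \left(- \frac{6}{121} - 264\right) + 15 \left(20 - 30 \cdot 37\right) = - \frac{31950}{121} + 15 \left(20 - 1110\right) = - \frac{31950}{121} + 15 \left(-1090\right) = - \frac{31950}{121} - 16350 = - \frac{2010300}{121}$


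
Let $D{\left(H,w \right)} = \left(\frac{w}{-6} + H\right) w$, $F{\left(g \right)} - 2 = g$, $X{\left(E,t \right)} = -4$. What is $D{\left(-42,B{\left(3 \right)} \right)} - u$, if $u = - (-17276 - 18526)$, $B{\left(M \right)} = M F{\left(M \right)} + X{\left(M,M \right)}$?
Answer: $- \frac{217705}{6} \approx -36284.0$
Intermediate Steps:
$F{\left(g \right)} = 2 + g$
$B{\left(M \right)} = -4 + M \left(2 + M\right)$ ($B{\left(M \right)} = M \left(2 + M\right) - 4 = -4 + M \left(2 + M\right)$)
$D{\left(H,w \right)} = w \left(H - \frac{w}{6}\right)$ ($D{\left(H,w \right)} = \left(w \left(- \frac{1}{6}\right) + H\right) w = \left(- \frac{w}{6} + H\right) w = \left(H - \frac{w}{6}\right) w = w \left(H - \frac{w}{6}\right)$)
$u = 35802$ ($u = \left(-1\right) \left(-35802\right) = 35802$)
$D{\left(-42,B{\left(3 \right)} \right)} - u = \frac{\left(-4 + 3 \left(2 + 3\right)\right) \left(- (-4 + 3 \left(2 + 3\right)) + 6 \left(-42\right)\right)}{6} - 35802 = \frac{\left(-4 + 3 \cdot 5\right) \left(- (-4 + 3 \cdot 5) - 252\right)}{6} - 35802 = \frac{\left(-4 + 15\right) \left(- (-4 + 15) - 252\right)}{6} - 35802 = \frac{1}{6} \cdot 11 \left(\left(-1\right) 11 - 252\right) - 35802 = \frac{1}{6} \cdot 11 \left(-11 - 252\right) - 35802 = \frac{1}{6} \cdot 11 \left(-263\right) - 35802 = - \frac{2893}{6} - 35802 = - \frac{217705}{6}$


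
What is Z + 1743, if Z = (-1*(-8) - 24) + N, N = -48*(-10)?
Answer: 2207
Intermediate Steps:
N = 480
Z = 464 (Z = (-1*(-8) - 24) + 480 = (8 - 24) + 480 = -16 + 480 = 464)
Z + 1743 = 464 + 1743 = 2207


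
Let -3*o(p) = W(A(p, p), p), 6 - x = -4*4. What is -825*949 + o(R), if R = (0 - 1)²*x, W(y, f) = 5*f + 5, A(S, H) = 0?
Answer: -2348890/3 ≈ -7.8296e+5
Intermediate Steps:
x = 22 (x = 6 - (-4)*4 = 6 - 1*(-16) = 6 + 16 = 22)
W(y, f) = 5 + 5*f
R = 22 (R = (0 - 1)²*22 = (-1)²*22 = 1*22 = 22)
o(p) = -5/3 - 5*p/3 (o(p) = -(5 + 5*p)/3 = -5/3 - 5*p/3)
-825*949 + o(R) = -825*949 + (-5/3 - 5/3*22) = -782925 + (-5/3 - 110/3) = -782925 - 115/3 = -2348890/3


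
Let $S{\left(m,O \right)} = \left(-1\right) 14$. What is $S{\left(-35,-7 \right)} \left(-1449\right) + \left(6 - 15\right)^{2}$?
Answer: $20367$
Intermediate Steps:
$S{\left(m,O \right)} = -14$
$S{\left(-35,-7 \right)} \left(-1449\right) + \left(6 - 15\right)^{2} = \left(-14\right) \left(-1449\right) + \left(6 - 15\right)^{2} = 20286 + \left(-9\right)^{2} = 20286 + 81 = 20367$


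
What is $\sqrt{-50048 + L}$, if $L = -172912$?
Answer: $4 i \sqrt{13935} \approx 472.19 i$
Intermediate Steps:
$\sqrt{-50048 + L} = \sqrt{-50048 - 172912} = \sqrt{-222960} = 4 i \sqrt{13935}$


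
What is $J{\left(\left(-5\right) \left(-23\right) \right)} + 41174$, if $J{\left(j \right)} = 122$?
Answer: $41296$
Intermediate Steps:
$J{\left(\left(-5\right) \left(-23\right) \right)} + 41174 = 122 + 41174 = 41296$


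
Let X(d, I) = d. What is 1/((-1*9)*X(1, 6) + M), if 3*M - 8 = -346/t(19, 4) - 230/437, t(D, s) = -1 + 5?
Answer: -38/1343 ≈ -0.028295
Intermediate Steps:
t(D, s) = 4
M = -1001/38 (M = 8/3 + (-346/4 - 230/437)/3 = 8/3 + (-346*1/4 - 230*1/437)/3 = 8/3 + (-173/2 - 10/19)/3 = 8/3 + (1/3)*(-3307/38) = 8/3 - 3307/114 = -1001/38 ≈ -26.342)
1/((-1*9)*X(1, 6) + M) = 1/(-1*9*1 - 1001/38) = 1/(-9*1 - 1001/38) = 1/(-9 - 1001/38) = 1/(-1343/38) = -38/1343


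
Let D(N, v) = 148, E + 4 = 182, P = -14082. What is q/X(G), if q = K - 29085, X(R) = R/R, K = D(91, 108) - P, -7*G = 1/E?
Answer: -14855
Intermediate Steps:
E = 178 (E = -4 + 182 = 178)
G = -1/1246 (G = -⅐/178 = -⅐*1/178 = -1/1246 ≈ -0.00080257)
K = 14230 (K = 148 - 1*(-14082) = 148 + 14082 = 14230)
X(R) = 1
q = -14855 (q = 14230 - 29085 = -14855)
q/X(G) = -14855/1 = -14855*1 = -14855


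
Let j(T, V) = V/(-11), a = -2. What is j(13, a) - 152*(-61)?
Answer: 101994/11 ≈ 9272.2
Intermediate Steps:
j(T, V) = -V/11 (j(T, V) = V*(-1/11) = -V/11)
j(13, a) - 152*(-61) = -1/11*(-2) - 152*(-61) = 2/11 + 9272 = 101994/11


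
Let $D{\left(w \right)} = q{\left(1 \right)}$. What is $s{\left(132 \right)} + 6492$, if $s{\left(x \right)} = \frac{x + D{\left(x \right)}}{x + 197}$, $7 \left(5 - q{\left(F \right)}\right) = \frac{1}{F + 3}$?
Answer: $\frac{59808139}{9212} \approx 6492.4$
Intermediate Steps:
$q{\left(F \right)} = 5 - \frac{1}{7 \left(3 + F\right)}$ ($q{\left(F \right)} = 5 - \frac{1}{7 \left(F + 3\right)} = 5 - \frac{1}{7 \left(3 + F\right)}$)
$D{\left(w \right)} = \frac{139}{28}$ ($D{\left(w \right)} = \frac{104 + 35 \cdot 1}{7 \left(3 + 1\right)} = \frac{104 + 35}{7 \cdot 4} = \frac{1}{7} \cdot \frac{1}{4} \cdot 139 = \frac{139}{28}$)
$s{\left(x \right)} = \frac{\frac{139}{28} + x}{197 + x}$ ($s{\left(x \right)} = \frac{x + \frac{139}{28}}{x + 197} = \frac{\frac{139}{28} + x}{197 + x}$)
$s{\left(132 \right)} + 6492 = \frac{\frac{139}{28} + 132}{197 + 132} + 6492 = \frac{1}{329} \cdot \frac{3835}{28} + 6492 = \frac{3835}{9212} + 6492 = \frac{59808139}{9212}$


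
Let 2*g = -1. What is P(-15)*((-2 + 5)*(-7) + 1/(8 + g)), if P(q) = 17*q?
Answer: 5321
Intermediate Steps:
g = -½ (g = (½)*(-1) = -½ ≈ -0.50000)
P(-15)*((-2 + 5)*(-7) + 1/(8 + g)) = (17*(-15))*((-2 + 5)*(-7) + 1/(8 - ½)) = -255*(3*(-7) + 1/(15/2)) = -255*(-21 + 2/15) = -255*(-313/15) = 5321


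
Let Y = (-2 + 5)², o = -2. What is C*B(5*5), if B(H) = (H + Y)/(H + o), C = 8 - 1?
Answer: 238/23 ≈ 10.348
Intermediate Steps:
C = 7
Y = 9 (Y = 3² = 9)
B(H) = (9 + H)/(-2 + H) (B(H) = (H + 9)/(H - 2) = (9 + H)/(-2 + H))
C*B(5*5) = 7*((9 + 5*5)/(-2 + 5*5)) = 7*((9 + 25)/(-2 + 25)) = 7*(34/23) = 238/23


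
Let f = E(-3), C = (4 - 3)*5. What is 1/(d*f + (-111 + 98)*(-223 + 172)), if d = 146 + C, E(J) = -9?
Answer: -1/696 ≈ -0.0014368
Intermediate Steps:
C = 5 (C = 1*5 = 5)
d = 151 (d = 146 + 5 = 151)
f = -9
1/(d*f + (-111 + 98)*(-223 + 172)) = 1/(151*(-9) + (-111 + 98)*(-223 + 172)) = 1/(-1359 - 13*(-51)) = 1/(-1359 + 663) = 1/(-696) = -1/696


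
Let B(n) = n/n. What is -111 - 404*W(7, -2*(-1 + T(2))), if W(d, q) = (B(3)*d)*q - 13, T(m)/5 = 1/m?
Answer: 13625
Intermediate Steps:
T(m) = 5/m
B(n) = 1
W(d, q) = -13 + d*q (W(d, q) = (1*d)*q - 13 = d*q - 13 = -13 + d*q)
-111 - 404*W(7, -2*(-1 + T(2))) = -111 - 404*(-13 + 7*(-2*(-1 + 5/2))) = -111 - 404*(-13 + 7*(-2*3/2)) = -111 - 404*(-13 + 7*(-3)) = -111 - 404*(-13 - 21) = -111 - 404*(-34) = -111 + 13736 = 13625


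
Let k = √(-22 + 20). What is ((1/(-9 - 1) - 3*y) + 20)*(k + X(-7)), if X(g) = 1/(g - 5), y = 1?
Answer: -169/120 + 169*I*√2/10 ≈ -1.4083 + 23.9*I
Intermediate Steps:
X(g) = 1/(-5 + g)
k = I*√2 (k = √(-2) = I*√2 ≈ 1.4142*I)
((1/(-9 - 1) - 3*y) + 20)*(k + X(-7)) = ((1/(-9 - 1) - 3) + 20)*(I*√2 + 1/(-5 - 7)) = ((1/(-10) - 1*3) + 20)*(I*√2 + 1/(-12)) = ((-⅒ - 3) + 20)*(I*√2 - 1/12) = (-31/10 + 20)*(-1/12 + I*√2) = 169*(-1/12 + I*√2)/10 = -169/120 + 169*I*√2/10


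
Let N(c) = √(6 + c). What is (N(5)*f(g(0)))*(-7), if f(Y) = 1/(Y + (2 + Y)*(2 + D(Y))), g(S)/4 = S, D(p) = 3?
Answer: -7*√11/10 ≈ -2.3216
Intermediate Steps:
g(S) = 4*S
f(Y) = 1/(10 + 6*Y) (f(Y) = 1/(Y + (2 + Y)*(2 + 3)) = 1/(Y + (2 + Y)*5) = 1/(Y + (10 + 5*Y)) = 1/(10 + 6*Y))
(N(5)*f(g(0)))*(-7) = (√(6 + 5)*(1/(2*(5 + 3*(4*0)))))*(-7) = (√11*(1/(2*(5 + 3*0))))*(-7) = (√11*(1/(2*(5 + 0))))*(-7) = (√11*((½)/5))*(-7) = (√11*((½)*(⅕)))*(-7) = (√11*(⅒))*(-7) = (√11/10)*(-7) = -7*√11/10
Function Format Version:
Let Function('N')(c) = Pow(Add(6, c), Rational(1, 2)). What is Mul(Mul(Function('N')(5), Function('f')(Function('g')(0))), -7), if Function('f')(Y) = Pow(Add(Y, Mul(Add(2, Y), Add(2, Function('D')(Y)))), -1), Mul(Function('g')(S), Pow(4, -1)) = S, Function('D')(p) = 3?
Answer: Mul(Rational(-7, 10), Pow(11, Rational(1, 2))) ≈ -2.3216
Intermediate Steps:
Function('g')(S) = Mul(4, S)
Function('f')(Y) = Pow(Add(10, Mul(6, Y)), -1) (Function('f')(Y) = Pow(Add(Y, Mul(Add(2, Y), Add(2, 3))), -1) = Pow(Add(Y, Mul(Add(2, Y), 5)), -1) = Pow(Add(Y, Add(10, Mul(5, Y))), -1) = Pow(Add(10, Mul(6, Y)), -1))
Mul(Mul(Function('N')(5), Function('f')(Function('g')(0))), -7) = Mul(Mul(Pow(Add(6, 5), Rational(1, 2)), Mul(Rational(1, 2), Pow(Add(5, Mul(3, Mul(4, 0))), -1))), -7) = Mul(Mul(Pow(11, Rational(1, 2)), Mul(Rational(1, 2), Pow(Add(5, Mul(3, 0)), -1))), -7) = Mul(Mul(Pow(11, Rational(1, 2)), Mul(Rational(1, 2), Pow(Add(5, 0), -1))), -7) = Mul(Mul(Pow(11, Rational(1, 2)), Mul(Rational(1, 2), Pow(5, -1))), -7) = Mul(Mul(Pow(11, Rational(1, 2)), Mul(Rational(1, 2), Rational(1, 5))), -7) = Mul(Mul(Pow(11, Rational(1, 2)), Rational(1, 10)), -7) = Mul(Mul(Rational(1, 10), Pow(11, Rational(1, 2))), -7) = Mul(Rational(-7, 10), Pow(11, Rational(1, 2)))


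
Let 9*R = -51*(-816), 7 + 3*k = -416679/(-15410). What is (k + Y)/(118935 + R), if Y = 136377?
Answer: 6305017519/5712132570 ≈ 1.1038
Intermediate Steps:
k = 308809/46230 (k = -7/3 + (-416679/(-15410))/3 = -7/3 + (-416679*(-1/15410))/3 = -7/3 + (⅓)*(416679/15410) = -7/3 + 138893/15410 = 308809/46230 ≈ 6.6798)
R = 4624 (R = (-51*(-816))/9 = (⅑)*41616 = 4624)
(k + Y)/(118935 + R) = (308809/46230 + 136377)/(118935 + 4624) = (6305017519/46230)/123559 = (6305017519/46230)*(1/123559) = 6305017519/5712132570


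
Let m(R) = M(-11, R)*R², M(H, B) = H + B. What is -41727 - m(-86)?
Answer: 675685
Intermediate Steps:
M(H, B) = B + H
m(R) = R²*(-11 + R) (m(R) = (R - 11)*R² = (-11 + R)*R² = R²*(-11 + R))
-41727 - m(-86) = -41727 - (-86)²*(-11 - 86) = -41727 - 7396*(-97) = -41727 - 1*(-717412) = -41727 + 717412 = 675685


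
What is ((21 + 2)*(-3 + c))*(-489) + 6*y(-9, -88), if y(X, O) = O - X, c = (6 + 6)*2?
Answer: -236661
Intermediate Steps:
c = 24 (c = 12*2 = 24)
((21 + 2)*(-3 + c))*(-489) + 6*y(-9, -88) = ((21 + 2)*(-3 + 24))*(-489) + 6*(-88 - 1*(-9)) = (23*21)*(-489) + 6*(-88 + 9) = 483*(-489) + 6*(-79) = -236187 - 474 = -236661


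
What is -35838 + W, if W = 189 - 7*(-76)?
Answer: -35117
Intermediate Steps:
W = 721 (W = 189 + 532 = 721)
-35838 + W = -35838 + 721 = -35117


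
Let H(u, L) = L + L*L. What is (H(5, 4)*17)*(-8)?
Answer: -2720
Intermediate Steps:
H(u, L) = L + L²
(H(5, 4)*17)*(-8) = ((4*(1 + 4))*17)*(-8) = ((4*5)*17)*(-8) = (20*17)*(-8) = 340*(-8) = -2720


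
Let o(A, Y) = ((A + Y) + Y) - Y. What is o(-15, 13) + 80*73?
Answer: 5838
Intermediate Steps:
o(A, Y) = A + Y (o(A, Y) = (A + 2*Y) - Y = A + Y)
o(-15, 13) + 80*73 = (-15 + 13) + 80*73 = -2 + 5840 = 5838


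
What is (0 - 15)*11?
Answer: -165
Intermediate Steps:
(0 - 15)*11 = -15*11 = -165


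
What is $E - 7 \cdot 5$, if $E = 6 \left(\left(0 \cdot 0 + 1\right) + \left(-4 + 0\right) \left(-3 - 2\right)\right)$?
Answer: $91$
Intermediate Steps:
$E = 126$ ($E = 6 \left(\left(0 + 1\right) - -20\right) = 6 \left(1 + 20\right) = 6 \cdot 21 = 126$)
$E - 7 \cdot 5 = 126 - 7 \cdot 5 = 126 - 35 = 91$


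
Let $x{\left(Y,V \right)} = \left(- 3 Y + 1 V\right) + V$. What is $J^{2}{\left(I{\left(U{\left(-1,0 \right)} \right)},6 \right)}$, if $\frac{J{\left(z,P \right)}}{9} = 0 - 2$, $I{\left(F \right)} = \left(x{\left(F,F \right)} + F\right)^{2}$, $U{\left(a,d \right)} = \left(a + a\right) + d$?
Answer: $324$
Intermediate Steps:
$U{\left(a,d \right)} = d + 2 a$ ($U{\left(a,d \right)} = 2 a + d = d + 2 a$)
$x{\left(Y,V \right)} = - 3 Y + 2 V$ ($x{\left(Y,V \right)} = \left(- 3 Y + V\right) + V = \left(V - 3 Y\right) + V = - 3 Y + 2 V$)
$I{\left(F \right)} = 0$ ($I{\left(F \right)} = \left(\left(- 3 F + 2 F\right) + F\right)^{2} = \left(- F + F\right)^{2} = 0^{2} = 0$)
$J{\left(z,P \right)} = -18$ ($J{\left(z,P \right)} = 9 \left(0 - 2\right) = 9 \left(-2\right) = -18$)
$J^{2}{\left(I{\left(U{\left(-1,0 \right)} \right)},6 \right)} = \left(-18\right)^{2} = 324$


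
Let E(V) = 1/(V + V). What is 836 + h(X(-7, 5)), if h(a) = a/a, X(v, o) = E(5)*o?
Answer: 837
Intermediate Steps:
E(V) = 1/(2*V)
X(v, o) = o/10 (X(v, o) = ((1/2)/5)*o = ((1/2)*(1/5))*o = o/10)
h(a) = 1
836 + h(X(-7, 5)) = 836 + 1 = 837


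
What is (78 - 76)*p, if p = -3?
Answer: -6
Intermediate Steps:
(78 - 76)*p = (78 - 76)*(-3) = 2*(-3) = -6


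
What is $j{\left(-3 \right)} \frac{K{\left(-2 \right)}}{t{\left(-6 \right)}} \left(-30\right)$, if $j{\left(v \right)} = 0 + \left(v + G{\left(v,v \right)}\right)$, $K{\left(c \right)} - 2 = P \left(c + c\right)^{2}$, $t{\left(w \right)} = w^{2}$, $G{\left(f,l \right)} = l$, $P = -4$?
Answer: $-310$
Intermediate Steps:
$K{\left(c \right)} = 2 - 16 c^{2}$ ($K{\left(c \right)} = 2 - 4 \left(c + c\right)^{2} = 2 - 4 \left(2 c\right)^{2} = 2 - 4 \cdot 4 c^{2} = 2 - 16 c^{2}$)
$j{\left(v \right)} = 2 v$ ($j{\left(v \right)} = 0 + \left(v + v\right) = 0 + 2 v = 2 v$)
$j{\left(-3 \right)} \frac{K{\left(-2 \right)}}{t{\left(-6 \right)}} \left(-30\right) = 2 \left(-3\right) \frac{2 - 16 \left(-2\right)^{2}}{\left(-6\right)^{2}} \left(-30\right) = - 6 \frac{2 - 64}{36} \left(-30\right) = - 6 \left(2 - 64\right) \frac{1}{36} \left(-30\right) = - 6 \left(\left(-62\right) \frac{1}{36}\right) \left(-30\right) = \left(-6\right) \left(- \frac{31}{18}\right) \left(-30\right) = \frac{31}{3} \left(-30\right) = -310$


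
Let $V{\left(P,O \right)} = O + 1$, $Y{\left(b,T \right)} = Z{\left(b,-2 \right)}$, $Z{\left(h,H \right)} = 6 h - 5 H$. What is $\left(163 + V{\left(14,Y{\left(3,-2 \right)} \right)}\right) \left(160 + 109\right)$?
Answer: $51648$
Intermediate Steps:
$Z{\left(h,H \right)} = - 5 H + 6 h$
$Y{\left(b,T \right)} = 10 + 6 b$ ($Y{\left(b,T \right)} = \left(-5\right) \left(-2\right) + 6 b = 10 + 6 b$)
$V{\left(P,O \right)} = 1 + O$
$\left(163 + V{\left(14,Y{\left(3,-2 \right)} \right)}\right) \left(160 + 109\right) = \left(163 + \left(1 + \left(10 + 6 \cdot 3\right)\right)\right) \left(160 + 109\right) = \left(163 + \left(1 + \left(10 + 18\right)\right)\right) 269 = \left(163 + \left(1 + 28\right)\right) 269 = \left(163 + 29\right) 269 = 192 \cdot 269 = 51648$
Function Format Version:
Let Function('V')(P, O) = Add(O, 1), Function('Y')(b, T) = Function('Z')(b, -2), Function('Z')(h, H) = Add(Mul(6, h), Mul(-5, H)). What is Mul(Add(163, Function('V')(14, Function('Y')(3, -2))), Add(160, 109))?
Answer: 51648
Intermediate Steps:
Function('Z')(h, H) = Add(Mul(-5, H), Mul(6, h))
Function('Y')(b, T) = Add(10, Mul(6, b)) (Function('Y')(b, T) = Add(Mul(-5, -2), Mul(6, b)) = Add(10, Mul(6, b)))
Function('V')(P, O) = Add(1, O)
Mul(Add(163, Function('V')(14, Function('Y')(3, -2))), Add(160, 109)) = Mul(Add(163, Add(1, Add(10, Mul(6, 3)))), Add(160, 109)) = Mul(Add(163, Add(1, Add(10, 18))), 269) = Mul(Add(163, Add(1, 28)), 269) = Mul(Add(163, 29), 269) = Mul(192, 269) = 51648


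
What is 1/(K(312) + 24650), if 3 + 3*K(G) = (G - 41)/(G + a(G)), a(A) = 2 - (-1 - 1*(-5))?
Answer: 930/22923841 ≈ 4.0569e-5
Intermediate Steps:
a(A) = -2 (a(A) = 2 - (-1 + 5) = 2 - 1*4 = 2 - 4 = -2)
K(G) = -1 + (-41 + G)/(3*(-2 + G)) (K(G) = -1 + ((G - 41)/(G - 2))/3 = -1 + ((-41 + G)/(-2 + G))/3 = -1 + (-41 + G)/(3*(-2 + G)))
1/(K(312) + 24650) = 1/((-35 - 2*312)/(3*(-2 + 312)) + 24650) = 1/((⅓)*(-35 - 624)/310 + 24650) = 1/((⅓)*(1/310)*(-659) + 24650) = 1/(-659/930 + 24650) = 1/(22923841/930) = 930/22923841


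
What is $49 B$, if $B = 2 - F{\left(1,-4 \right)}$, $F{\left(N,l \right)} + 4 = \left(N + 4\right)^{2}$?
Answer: $-931$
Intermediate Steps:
$F{\left(N,l \right)} = -4 + \left(4 + N\right)^{2}$ ($F{\left(N,l \right)} = -4 + \left(N + 4\right)^{2} = -4 + \left(4 + N\right)^{2}$)
$B = -19$ ($B = 2 - \left(-4 + \left(4 + 1\right)^{2}\right) = 2 - \left(-4 + 5^{2}\right) = 2 - \left(-4 + 25\right) = 2 - 21 = -19$)
$49 B = 49 \left(-19\right) = -931$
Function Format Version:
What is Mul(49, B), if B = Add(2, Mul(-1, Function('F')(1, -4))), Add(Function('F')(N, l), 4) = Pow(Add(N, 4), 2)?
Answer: -931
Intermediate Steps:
Function('F')(N, l) = Add(-4, Pow(Add(4, N), 2)) (Function('F')(N, l) = Add(-4, Pow(Add(N, 4), 2)) = Add(-4, Pow(Add(4, N), 2)))
B = -19 (B = Add(2, Mul(-1, Add(-4, Pow(Add(4, 1), 2)))) = Add(2, Mul(-1, Add(-4, Pow(5, 2)))) = Add(2, Mul(-1, Add(-4, 25))) = Add(2, Mul(-1, 21)) = Add(2, -21) = -19)
Mul(49, B) = Mul(49, -19) = -931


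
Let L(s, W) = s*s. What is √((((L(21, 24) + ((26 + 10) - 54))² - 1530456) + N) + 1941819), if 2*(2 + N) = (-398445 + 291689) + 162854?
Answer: √618339 ≈ 786.35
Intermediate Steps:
L(s, W) = s²
N = 28047 (N = -2 + ((-398445 + 291689) + 162854)/2 = -2 + (-106756 + 162854)/2 = -2 + (½)*56098 = -2 + 28049 = 28047)
√((((L(21, 24) + ((26 + 10) - 54))² - 1530456) + N) + 1941819) = √((((21² + ((26 + 10) - 54))² - 1530456) + 28047) + 1941819) = √((((441 + (36 - 54))² - 1530456) + 28047) + 1941819) = √((((441 - 18)² - 1530456) + 28047) + 1941819) = √(((423² - 1530456) + 28047) + 1941819) = √(((178929 - 1530456) + 28047) + 1941819) = √((-1351527 + 28047) + 1941819) = √(-1323480 + 1941819) = √618339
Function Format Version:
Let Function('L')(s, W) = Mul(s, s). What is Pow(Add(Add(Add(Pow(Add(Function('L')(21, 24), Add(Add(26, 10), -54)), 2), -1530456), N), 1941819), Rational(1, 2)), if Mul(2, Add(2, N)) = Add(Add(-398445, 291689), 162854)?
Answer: Pow(618339, Rational(1, 2)) ≈ 786.35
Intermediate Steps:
Function('L')(s, W) = Pow(s, 2)
N = 28047 (N = Add(-2, Mul(Rational(1, 2), Add(Add(-398445, 291689), 162854))) = Add(-2, Mul(Rational(1, 2), Add(-106756, 162854))) = Add(-2, Mul(Rational(1, 2), 56098)) = Add(-2, 28049) = 28047)
Pow(Add(Add(Add(Pow(Add(Function('L')(21, 24), Add(Add(26, 10), -54)), 2), -1530456), N), 1941819), Rational(1, 2)) = Pow(Add(Add(Add(Pow(Add(Pow(21, 2), Add(Add(26, 10), -54)), 2), -1530456), 28047), 1941819), Rational(1, 2)) = Pow(Add(Add(Add(Pow(Add(441, Add(36, -54)), 2), -1530456), 28047), 1941819), Rational(1, 2)) = Pow(Add(Add(Add(Pow(Add(441, -18), 2), -1530456), 28047), 1941819), Rational(1, 2)) = Pow(Add(Add(Add(Pow(423, 2), -1530456), 28047), 1941819), Rational(1, 2)) = Pow(Add(Add(Add(178929, -1530456), 28047), 1941819), Rational(1, 2)) = Pow(Add(Add(-1351527, 28047), 1941819), Rational(1, 2)) = Pow(Add(-1323480, 1941819), Rational(1, 2)) = Pow(618339, Rational(1, 2))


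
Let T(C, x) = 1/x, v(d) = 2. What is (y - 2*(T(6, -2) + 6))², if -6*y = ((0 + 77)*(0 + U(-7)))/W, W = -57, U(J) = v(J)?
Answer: 3254416/29241 ≈ 111.30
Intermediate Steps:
U(J) = 2
y = 77/171 (y = -(0 + 77)*(0 + 2)/(6*(-57)) = -77*2*(-1)/(6*57) = -77*(-1)/(3*57) = -⅙*(-154/57) = 77/171 ≈ 0.45029)
(y - 2*(T(6, -2) + 6))² = (77/171 - 2*(1/(-2) + 6))² = (77/171 - 2*(-½ + 6))² = (77/171 - 2*11/2)² = (77/171 - 11)² = (-1804/171)² = 3254416/29241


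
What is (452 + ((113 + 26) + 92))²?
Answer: 466489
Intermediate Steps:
(452 + ((113 + 26) + 92))² = (452 + (139 + 92))² = (452 + 231)² = 683² = 466489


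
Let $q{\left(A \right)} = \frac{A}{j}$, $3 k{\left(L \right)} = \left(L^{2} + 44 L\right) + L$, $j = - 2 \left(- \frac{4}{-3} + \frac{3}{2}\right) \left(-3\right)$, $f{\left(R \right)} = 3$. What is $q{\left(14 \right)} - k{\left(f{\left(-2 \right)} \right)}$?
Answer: $- \frac{802}{17} \approx -47.176$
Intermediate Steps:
$j = 17$ ($j = - 2 \left(\left(-4\right) \left(- \frac{1}{3}\right) + 3 \cdot \frac{1}{2}\right) \left(-3\right) = - 2 \left(\frac{4}{3} + \frac{3}{2}\right) \left(-3\right) = \left(-2\right) \frac{17}{6} \left(-3\right) = \left(- \frac{17}{3}\right) \left(-3\right) = 17$)
$k{\left(L \right)} = 15 L + \frac{L^{2}}{3}$ ($k{\left(L \right)} = \frac{\left(L^{2} + 44 L\right) + L}{3} = \frac{L^{2} + 45 L}{3} = 15 L + \frac{L^{2}}{3}$)
$q{\left(A \right)} = \frac{A}{17}$
$q{\left(14 \right)} - k{\left(f{\left(-2 \right)} \right)} = \frac{1}{17} \cdot 14 - \frac{1}{3} \cdot 3 \left(45 + 3\right) = \frac{14}{17} - \frac{1}{3} \cdot 3 \cdot 48 = \frac{14}{17} - 48 = - \frac{802}{17}$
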